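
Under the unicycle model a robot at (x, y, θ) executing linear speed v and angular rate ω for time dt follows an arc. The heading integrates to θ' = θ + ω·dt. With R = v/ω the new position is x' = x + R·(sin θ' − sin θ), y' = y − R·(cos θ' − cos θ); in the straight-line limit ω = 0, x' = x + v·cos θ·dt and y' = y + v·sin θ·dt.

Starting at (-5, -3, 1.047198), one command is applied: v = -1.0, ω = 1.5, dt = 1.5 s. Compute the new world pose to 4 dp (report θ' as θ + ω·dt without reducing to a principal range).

θ' = 1.0472 + 1.5·1.5 = 3.2972
R = v/ω = -1.0/1.5 = -0.6667
x' = -5 + -0.6667·(sin 3.2972 − sin 1.0472) = -4.3193
y' = -3 − -0.6667·(cos 3.2972 − cos 1.0472) = -3.9919

(-4.3193, -3.9919, 3.2972)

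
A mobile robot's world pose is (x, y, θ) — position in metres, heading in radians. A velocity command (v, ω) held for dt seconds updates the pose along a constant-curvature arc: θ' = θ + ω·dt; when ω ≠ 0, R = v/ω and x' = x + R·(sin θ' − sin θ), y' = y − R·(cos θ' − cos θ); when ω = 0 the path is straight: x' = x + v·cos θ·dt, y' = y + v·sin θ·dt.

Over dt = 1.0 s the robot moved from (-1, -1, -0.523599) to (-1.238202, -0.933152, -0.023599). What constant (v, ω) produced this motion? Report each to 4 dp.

v = -0.2500, ω = 0.5000

Δθ = -0.023599 − -0.523599 = 0.500000
ω = Δθ/dt = 0.500000/1.0 = 0.5000
R = Δx/(sin θ' − sin θ) = -0.5000
v = R·ω = -0.5000·0.5000 = -0.2500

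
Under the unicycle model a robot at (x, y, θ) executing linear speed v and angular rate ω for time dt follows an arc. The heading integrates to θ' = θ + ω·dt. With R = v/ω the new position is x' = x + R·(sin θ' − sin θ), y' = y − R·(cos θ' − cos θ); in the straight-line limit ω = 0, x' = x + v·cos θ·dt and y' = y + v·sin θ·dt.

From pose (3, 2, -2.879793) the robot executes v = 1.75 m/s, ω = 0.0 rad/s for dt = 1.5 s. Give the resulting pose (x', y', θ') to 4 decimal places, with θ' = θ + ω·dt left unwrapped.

θ' = -2.8798 + 0.0·1.5 = -2.8798
ω = 0 → straight: x' = 3 + 1.75·cos(-2.8798)·1.5 = 0.4644
y' = 2 + 1.75·sin(-2.8798)·1.5 = 1.3206

(0.4644, 1.3206, -2.8798)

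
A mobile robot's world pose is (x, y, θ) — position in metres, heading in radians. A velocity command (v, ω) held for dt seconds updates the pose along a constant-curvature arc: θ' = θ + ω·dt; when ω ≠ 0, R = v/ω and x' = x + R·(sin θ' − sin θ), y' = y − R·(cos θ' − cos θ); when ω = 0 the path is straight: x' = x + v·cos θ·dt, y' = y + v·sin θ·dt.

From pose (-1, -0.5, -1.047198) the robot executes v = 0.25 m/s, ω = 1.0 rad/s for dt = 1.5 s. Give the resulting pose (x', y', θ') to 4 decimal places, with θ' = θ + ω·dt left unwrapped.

θ' = -1.0472 + 1.0·1.5 = 0.4528
R = v/ω = 0.25/1.0 = 0.2500
x' = -1 + 0.2500·(sin 0.4528 − sin -1.0472) = -0.6741
y' = -0.5 − 0.2500·(cos 0.4528 − cos -1.0472) = -0.5998

(-0.6741, -0.5998, 0.4528)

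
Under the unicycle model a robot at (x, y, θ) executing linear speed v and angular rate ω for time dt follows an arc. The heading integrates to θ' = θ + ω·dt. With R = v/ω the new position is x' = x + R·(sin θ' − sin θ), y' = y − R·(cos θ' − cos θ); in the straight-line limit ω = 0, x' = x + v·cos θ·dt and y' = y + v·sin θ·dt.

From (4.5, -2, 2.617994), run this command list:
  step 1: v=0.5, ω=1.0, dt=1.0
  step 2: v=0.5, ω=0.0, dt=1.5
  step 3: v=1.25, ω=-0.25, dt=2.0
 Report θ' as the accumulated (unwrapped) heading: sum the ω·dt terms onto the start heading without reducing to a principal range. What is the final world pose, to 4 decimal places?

step 1: θ'=3.6180 (R=0.5000) → pose (4.0207, -1.9887, 3.6180)
step 2: θ'=3.6180 (straight) → pose (3.3542, -2.3326, 3.6180)
step 3: θ'=3.1180 (R=-5.0000) → pose (0.9433, -2.8880, 3.1180)

(0.9433, -2.8880, 3.1180)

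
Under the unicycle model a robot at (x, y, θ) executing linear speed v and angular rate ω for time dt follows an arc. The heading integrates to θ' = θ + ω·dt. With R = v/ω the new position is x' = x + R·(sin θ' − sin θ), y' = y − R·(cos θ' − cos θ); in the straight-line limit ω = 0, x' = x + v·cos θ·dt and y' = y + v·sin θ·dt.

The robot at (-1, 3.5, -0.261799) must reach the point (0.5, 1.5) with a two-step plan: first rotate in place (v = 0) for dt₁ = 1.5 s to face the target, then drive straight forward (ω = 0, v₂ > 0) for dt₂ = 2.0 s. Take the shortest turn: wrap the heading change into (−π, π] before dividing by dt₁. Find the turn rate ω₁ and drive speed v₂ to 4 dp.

heading to target = atan2(1.5−3.5, 0.5−-1) = -0.9273
Δθ = wrap(-0.9273 − -0.2618) = -0.6655; ω₁ = Δθ/dt₁ = -0.4437
distance = √((0.5−-1)² + (1.5−3.5)²) = 2.5000; v₂ = distance/dt₂ = 1.2500

ω₁ = -0.4437, v₂ = 1.2500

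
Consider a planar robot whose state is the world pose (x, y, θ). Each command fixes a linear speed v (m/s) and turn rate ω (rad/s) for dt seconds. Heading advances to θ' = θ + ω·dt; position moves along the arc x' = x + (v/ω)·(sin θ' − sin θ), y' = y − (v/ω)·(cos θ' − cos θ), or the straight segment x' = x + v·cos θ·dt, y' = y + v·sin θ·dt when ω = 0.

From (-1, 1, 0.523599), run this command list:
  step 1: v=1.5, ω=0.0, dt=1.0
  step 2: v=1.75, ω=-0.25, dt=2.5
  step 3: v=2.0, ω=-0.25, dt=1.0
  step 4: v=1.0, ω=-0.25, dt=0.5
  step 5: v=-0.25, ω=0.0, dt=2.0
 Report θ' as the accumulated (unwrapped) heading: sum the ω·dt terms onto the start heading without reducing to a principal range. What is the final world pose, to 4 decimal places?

step 1: θ'=0.5236 (straight) → pose (0.2990, 1.7500, 0.5236)
step 2: θ'=-0.1014 (R=-7.0000) → pose (4.5076, 2.6519, -0.1014)
step 3: θ'=-0.3514 (R=-8.0000) → pose (6.4515, 2.2041, -0.3514)
step 4: θ'=-0.4764 (R=-4.0000) → pose (6.9090, 2.0031, -0.4764)
step 5: θ'=-0.4764 (straight) → pose (6.4647, 2.2324, -0.4764)

(6.4647, 2.2324, -0.4764)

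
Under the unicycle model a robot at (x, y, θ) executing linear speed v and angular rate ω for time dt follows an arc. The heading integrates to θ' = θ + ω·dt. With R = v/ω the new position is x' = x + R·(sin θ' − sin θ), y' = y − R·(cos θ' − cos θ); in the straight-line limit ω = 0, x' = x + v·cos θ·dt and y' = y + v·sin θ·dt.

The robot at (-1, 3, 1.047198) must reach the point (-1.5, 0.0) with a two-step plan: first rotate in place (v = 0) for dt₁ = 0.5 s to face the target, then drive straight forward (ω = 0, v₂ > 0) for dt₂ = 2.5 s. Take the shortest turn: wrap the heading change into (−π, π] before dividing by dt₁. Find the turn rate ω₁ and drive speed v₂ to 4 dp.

heading to target = atan2(0−3, -1.5−-1) = -1.7359
Δθ = wrap(-1.7359 − 1.0472) = -2.7831; ω₁ = Δθ/dt₁ = -5.5663
distance = √((-1.5−-1)² + (0−3)²) = 3.0414; v₂ = distance/dt₂ = 1.2166

ω₁ = -5.5663, v₂ = 1.2166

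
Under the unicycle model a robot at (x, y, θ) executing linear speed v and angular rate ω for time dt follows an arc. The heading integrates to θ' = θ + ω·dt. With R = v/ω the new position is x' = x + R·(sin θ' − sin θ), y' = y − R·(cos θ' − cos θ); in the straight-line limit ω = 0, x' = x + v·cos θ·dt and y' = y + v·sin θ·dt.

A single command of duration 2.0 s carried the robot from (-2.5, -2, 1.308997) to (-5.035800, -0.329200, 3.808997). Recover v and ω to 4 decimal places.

Δθ = 3.808997 − 1.308997 = 2.500000
ω = Δθ/dt = 2.500000/2.0 = 1.2500
R = Δx/(sin θ' − sin θ) = 1.6000
v = R·ω = 1.6000·1.2500 = 2.0000

v = 2.0000, ω = 1.2500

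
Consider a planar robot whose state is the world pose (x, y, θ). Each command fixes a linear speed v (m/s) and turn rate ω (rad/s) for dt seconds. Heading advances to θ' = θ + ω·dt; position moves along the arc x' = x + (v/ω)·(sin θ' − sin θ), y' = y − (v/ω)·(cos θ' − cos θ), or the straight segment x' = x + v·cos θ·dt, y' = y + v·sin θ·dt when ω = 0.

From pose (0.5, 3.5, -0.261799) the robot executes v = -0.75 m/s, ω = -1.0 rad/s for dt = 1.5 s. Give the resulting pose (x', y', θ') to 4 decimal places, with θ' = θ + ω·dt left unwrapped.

θ' = -0.2618 + -1.0·1.5 = -1.7618
R = v/ω = -0.75/-1.0 = 0.7500
x' = 0.5 + 0.7500·(sin -1.7618 − sin -0.2618) = -0.0422
y' = 3.5 − 0.7500·(cos -1.7618 − cos -0.2618) = 4.3668

(-0.0422, 4.3668, -1.7618)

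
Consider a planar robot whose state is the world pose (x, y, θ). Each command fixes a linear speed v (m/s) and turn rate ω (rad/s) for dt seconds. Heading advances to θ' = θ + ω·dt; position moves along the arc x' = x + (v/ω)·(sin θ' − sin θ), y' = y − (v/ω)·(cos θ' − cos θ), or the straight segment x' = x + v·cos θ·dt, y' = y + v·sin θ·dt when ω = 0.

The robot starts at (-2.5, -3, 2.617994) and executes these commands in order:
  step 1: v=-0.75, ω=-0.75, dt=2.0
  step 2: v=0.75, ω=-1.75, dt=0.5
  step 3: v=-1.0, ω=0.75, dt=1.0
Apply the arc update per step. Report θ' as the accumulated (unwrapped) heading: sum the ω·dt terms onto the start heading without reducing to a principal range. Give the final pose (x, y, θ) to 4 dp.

(-2.6146, -4.6409, 0.9930)

step 1: θ'=1.1180 (R=1.0000) → pose (-2.1008, -4.3035, 1.1180)
step 2: θ'=0.2430 (R=-0.4286) → pose (-1.8185, -4.0750, 0.2430)
step 3: θ'=0.9930 (R=-1.3333) → pose (-2.6146, -4.6409, 0.9930)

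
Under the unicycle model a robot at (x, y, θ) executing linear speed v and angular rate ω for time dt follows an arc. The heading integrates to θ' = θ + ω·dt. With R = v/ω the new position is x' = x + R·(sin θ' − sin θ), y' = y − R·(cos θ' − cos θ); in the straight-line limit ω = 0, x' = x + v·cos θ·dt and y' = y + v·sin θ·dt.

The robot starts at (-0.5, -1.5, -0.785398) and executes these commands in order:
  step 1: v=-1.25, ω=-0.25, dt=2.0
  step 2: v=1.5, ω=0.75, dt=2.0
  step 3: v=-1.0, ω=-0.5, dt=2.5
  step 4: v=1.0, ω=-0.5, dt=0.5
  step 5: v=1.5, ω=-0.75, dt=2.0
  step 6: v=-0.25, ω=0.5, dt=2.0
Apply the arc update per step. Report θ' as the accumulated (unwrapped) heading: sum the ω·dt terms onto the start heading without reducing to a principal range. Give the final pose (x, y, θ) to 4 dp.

(-2.2718, -2.3621, -1.7854)

step 1: θ'=-1.2854 (R=5.0000) → pose (-1.7622, 0.6278, -1.2854)
step 2: θ'=0.2146 (R=2.0000) → pose (0.5828, -0.7632, 0.2146)
step 3: θ'=-1.0354 (R=2.0000) → pose (-1.5632, 0.1705, -1.0354)
step 4: θ'=-1.2854 (R=-2.0000) → pose (-1.3643, -0.2867, -1.2854)
step 5: θ'=-2.7854 (R=-2.0000) → pose (-2.5860, -2.7243, -2.7854)
step 6: θ'=-1.7854 (R=-0.5000) → pose (-2.2718, -2.3621, -1.7854)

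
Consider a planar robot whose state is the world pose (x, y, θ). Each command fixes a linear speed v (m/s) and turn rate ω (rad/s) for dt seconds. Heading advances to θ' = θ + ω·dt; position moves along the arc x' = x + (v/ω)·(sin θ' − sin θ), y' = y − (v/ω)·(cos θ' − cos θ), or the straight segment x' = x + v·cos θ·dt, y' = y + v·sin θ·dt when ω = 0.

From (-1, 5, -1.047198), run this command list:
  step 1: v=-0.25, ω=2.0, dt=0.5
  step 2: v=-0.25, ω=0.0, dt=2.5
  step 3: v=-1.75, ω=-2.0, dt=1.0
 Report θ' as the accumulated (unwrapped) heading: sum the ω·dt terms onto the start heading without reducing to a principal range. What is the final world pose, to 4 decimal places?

step 1: θ'=-0.0472 (R=-0.1250) → pose (-1.1024, 5.0624, -0.0472)
step 2: θ'=-0.0472 (straight) → pose (-1.7267, 5.0918, -0.0472)
step 3: θ'=-2.0472 (R=0.8750) → pose (-2.4629, 6.3671, -2.0472)

(-2.4629, 6.3671, -2.0472)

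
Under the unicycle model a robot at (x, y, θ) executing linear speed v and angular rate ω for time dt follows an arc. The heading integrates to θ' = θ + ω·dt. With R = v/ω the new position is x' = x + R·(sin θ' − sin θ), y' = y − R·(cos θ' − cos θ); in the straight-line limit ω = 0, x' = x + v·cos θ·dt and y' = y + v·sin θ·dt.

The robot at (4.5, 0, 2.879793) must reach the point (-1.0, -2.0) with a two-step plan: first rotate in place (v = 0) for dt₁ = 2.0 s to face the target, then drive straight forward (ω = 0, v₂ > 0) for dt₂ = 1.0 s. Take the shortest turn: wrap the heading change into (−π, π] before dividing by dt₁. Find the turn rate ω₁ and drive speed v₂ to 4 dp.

heading to target = atan2(-2−0, -1−4.5) = -2.7928
Δθ = wrap(-2.7928 − 2.8798) = 0.6106; ω₁ = Δθ/dt₁ = 0.3053
distance = √((-1−4.5)² + (-2−0)²) = 5.8523; v₂ = distance/dt₂ = 5.8523

ω₁ = 0.3053, v₂ = 5.8523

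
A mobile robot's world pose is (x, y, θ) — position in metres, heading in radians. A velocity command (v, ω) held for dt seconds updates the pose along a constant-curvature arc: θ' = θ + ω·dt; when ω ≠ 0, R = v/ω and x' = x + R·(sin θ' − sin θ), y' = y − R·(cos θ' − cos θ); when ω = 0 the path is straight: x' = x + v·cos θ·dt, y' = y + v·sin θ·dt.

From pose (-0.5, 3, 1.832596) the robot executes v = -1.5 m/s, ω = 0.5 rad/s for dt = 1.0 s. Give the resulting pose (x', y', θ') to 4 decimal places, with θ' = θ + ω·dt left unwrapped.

(0.2270, 1.7058, 2.3326)

θ' = 1.8326 + 0.5·1.0 = 2.3326
R = v/ω = -1.5/0.5 = -3.0000
x' = -0.5 + -3.0000·(sin 2.3326 − sin 1.8326) = 0.2270
y' = 3 − -3.0000·(cos 2.3326 − cos 1.8326) = 1.7058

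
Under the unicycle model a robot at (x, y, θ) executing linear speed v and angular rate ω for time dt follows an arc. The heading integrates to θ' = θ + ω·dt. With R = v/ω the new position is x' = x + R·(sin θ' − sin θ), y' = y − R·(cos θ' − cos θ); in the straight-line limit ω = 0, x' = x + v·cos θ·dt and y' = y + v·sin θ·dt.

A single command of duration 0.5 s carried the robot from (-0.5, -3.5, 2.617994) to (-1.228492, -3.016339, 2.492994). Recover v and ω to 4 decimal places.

Δθ = 2.492994 − 2.617994 = -0.125000
ω = Δθ/dt = -0.125000/0.5 = -0.2500
R = Δx/(sin θ' − sin θ) = -7.0000
v = R·ω = -7.0000·-0.2500 = 1.7500

v = 1.7500, ω = -0.2500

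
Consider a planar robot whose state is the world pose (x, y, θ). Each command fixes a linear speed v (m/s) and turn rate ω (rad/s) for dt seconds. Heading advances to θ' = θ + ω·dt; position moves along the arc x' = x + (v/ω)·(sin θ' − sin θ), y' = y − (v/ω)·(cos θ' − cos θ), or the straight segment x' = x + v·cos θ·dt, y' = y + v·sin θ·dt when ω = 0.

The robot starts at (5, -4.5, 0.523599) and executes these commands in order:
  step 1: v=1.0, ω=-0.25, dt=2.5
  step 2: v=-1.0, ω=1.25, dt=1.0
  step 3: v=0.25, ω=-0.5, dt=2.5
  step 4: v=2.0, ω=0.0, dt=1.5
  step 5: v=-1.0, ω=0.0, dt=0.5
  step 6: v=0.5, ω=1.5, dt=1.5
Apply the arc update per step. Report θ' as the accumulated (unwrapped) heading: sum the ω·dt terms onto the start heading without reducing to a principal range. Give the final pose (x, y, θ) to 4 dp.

step 1: θ'=-0.1014 (R=-4.0000) → pose (7.4049, -3.9846, -0.1014)
step 2: θ'=1.1486 (R=-0.8000) → pose (6.5942, -4.4527, 1.1486)
step 3: θ'=-0.1014 (R=-0.5000) → pose (7.1009, -4.1602, -0.1014)
step 4: θ'=-0.1014 (straight) → pose (10.0855, -4.4639, -0.1014)
step 5: θ'=-0.1014 (straight) → pose (9.5880, -4.4132, -0.1014)
step 6: θ'=2.1486 (R=0.3333) → pose (9.9010, -3.8996, 2.1486)

(9.9010, -3.8996, 2.1486)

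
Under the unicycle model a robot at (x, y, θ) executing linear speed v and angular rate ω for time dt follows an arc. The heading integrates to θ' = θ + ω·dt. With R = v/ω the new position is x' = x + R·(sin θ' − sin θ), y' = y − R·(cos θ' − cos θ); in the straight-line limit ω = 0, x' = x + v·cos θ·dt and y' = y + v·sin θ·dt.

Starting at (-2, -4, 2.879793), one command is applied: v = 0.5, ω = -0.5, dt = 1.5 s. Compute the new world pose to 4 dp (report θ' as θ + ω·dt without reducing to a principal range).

θ' = 2.8798 + -0.5·1.5 = 2.1298
R = v/ω = 0.5/-0.5 = -1.0000
x' = -2 + -1.0000·(sin 2.1298 − sin 2.8798) = -2.5890
y' = -4 − -1.0000·(cos 2.1298 − cos 2.8798) = -3.5644

(-2.5890, -3.5644, 2.1298)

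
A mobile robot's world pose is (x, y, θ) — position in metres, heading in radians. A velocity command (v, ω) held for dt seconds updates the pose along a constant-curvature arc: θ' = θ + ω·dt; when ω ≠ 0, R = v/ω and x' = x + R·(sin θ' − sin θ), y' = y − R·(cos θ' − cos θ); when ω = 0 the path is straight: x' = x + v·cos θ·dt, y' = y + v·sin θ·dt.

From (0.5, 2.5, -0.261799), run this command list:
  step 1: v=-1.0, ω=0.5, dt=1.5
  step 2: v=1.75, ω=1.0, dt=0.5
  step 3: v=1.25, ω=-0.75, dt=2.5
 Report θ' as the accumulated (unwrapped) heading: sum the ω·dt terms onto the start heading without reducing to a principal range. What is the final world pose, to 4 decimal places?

step 1: θ'=0.4882 (R=-2.0000) → pose (-0.9557, 2.3345, 0.4882)
step 2: θ'=0.9882 (R=1.7500) → pose (-0.3152, 2.9172, 0.9882)
step 3: θ'=-0.8868 (R=-1.6667) → pose (2.3683, 3.0534, -0.8868)

(2.3683, 3.0534, -0.8868)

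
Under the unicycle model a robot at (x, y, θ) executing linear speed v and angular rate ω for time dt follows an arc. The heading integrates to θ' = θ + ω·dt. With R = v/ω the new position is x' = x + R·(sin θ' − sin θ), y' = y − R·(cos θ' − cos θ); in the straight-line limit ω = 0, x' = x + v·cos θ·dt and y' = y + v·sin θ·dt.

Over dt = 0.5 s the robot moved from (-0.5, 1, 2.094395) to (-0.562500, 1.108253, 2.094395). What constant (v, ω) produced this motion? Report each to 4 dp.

v = 0.2500, ω = 0.0000

Δθ = 2.094395 − 2.094395 = 0.000000
ω = Δθ/dt = 0.000000/0.5 = 0.0000
ω = 0 → v = (Δx·cos θ + Δy·sin θ)/dt = 0.2500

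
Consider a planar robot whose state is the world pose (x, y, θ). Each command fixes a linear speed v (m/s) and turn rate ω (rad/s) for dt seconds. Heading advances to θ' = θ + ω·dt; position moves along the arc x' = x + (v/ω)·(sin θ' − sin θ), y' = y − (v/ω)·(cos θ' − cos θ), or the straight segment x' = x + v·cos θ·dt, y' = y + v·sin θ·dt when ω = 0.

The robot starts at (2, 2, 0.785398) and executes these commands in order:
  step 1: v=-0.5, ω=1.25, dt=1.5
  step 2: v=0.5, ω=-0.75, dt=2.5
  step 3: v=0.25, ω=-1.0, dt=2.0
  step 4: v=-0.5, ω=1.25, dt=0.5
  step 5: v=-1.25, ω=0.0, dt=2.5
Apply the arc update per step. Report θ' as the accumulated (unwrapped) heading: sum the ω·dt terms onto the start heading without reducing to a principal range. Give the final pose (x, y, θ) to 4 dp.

step 1: θ'=2.6604 (R=-0.4000) → pose (2.0977, 1.3626, 2.6604)
step 2: θ'=0.7854 (R=-0.6667) → pose (1.9349, 2.4249, 0.7854)
step 3: θ'=-1.2146 (R=-0.2500) → pose (2.3459, 2.3353, -1.2146)
step 4: θ'=-0.5896 (R=-0.4000) → pose (2.1935, 2.5283, -0.5896)
step 5: θ'=-0.5896 (straight) → pose (-0.4039, 4.2659, -0.5896)

(-0.4039, 4.2659, -0.5896)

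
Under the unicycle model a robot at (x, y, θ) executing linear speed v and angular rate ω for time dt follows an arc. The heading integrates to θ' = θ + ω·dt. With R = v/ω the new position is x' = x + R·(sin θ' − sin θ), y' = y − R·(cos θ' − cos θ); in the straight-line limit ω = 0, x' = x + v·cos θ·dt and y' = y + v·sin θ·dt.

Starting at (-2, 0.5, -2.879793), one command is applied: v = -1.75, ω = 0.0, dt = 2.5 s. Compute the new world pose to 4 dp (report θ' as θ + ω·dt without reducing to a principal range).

θ' = -2.8798 + 0.0·2.5 = -2.8798
ω = 0 → straight: x' = -2 + -1.75·cos(-2.8798)·2.5 = 2.2259
y' = 0.5 + -1.75·sin(-2.8798)·2.5 = 1.6323

(2.2259, 1.6323, -2.8798)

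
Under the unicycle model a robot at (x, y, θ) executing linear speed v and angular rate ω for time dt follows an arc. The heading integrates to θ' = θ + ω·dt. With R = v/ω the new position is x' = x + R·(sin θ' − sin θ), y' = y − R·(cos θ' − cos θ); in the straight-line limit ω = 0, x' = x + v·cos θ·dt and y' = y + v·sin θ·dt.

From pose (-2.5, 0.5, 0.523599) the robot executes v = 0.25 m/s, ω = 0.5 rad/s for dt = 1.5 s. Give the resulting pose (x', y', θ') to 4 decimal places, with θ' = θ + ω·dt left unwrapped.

(-2.2719, 0.7866, 1.2736)

θ' = 0.5236 + 0.5·1.5 = 1.2736
R = v/ω = 0.25/0.5 = 0.5000
x' = -2.5 + 0.5000·(sin 1.2736 − sin 0.5236) = -2.2719
y' = 0.5 − 0.5000·(cos 1.2736 − cos 0.5236) = 0.7866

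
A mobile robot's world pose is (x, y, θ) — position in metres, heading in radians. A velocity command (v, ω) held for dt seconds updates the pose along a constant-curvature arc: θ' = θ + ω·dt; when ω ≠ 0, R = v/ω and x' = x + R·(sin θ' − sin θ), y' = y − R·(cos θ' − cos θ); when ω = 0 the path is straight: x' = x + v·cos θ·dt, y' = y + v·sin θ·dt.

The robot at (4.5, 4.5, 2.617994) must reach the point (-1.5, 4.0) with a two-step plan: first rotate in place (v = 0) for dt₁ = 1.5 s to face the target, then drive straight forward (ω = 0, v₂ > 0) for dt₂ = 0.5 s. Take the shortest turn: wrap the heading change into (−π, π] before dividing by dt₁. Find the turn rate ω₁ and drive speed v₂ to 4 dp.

ω₁ = 0.4045, v₂ = 12.0416

heading to target = atan2(4−4.5, -1.5−4.5) = -3.0585
Δθ = wrap(-3.0585 − 2.6180) = 0.6067; ω₁ = Δθ/dt₁ = 0.4045
distance = √((-1.5−4.5)² + (4−4.5)²) = 6.0208; v₂ = distance/dt₂ = 12.0416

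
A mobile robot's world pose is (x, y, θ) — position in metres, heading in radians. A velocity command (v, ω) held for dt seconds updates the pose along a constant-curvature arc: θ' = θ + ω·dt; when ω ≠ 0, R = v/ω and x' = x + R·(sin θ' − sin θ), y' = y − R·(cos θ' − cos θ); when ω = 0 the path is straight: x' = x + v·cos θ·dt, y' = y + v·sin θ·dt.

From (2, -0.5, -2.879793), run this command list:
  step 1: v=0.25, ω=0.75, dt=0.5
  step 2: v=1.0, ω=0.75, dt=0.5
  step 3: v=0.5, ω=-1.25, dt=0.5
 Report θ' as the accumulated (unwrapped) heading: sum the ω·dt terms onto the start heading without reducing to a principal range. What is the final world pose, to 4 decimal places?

step 1: θ'=-2.5048 (R=0.3333) → pose (1.8881, -0.5540, -2.5048)
step 2: θ'=-2.1298 (R=1.3333) → pose (1.5505, -0.9189, -2.1298)
step 3: θ'=-2.7548 (R=-0.4000) → pose (1.3623, -1.0772, -2.7548)

(1.3623, -1.0772, -2.7548)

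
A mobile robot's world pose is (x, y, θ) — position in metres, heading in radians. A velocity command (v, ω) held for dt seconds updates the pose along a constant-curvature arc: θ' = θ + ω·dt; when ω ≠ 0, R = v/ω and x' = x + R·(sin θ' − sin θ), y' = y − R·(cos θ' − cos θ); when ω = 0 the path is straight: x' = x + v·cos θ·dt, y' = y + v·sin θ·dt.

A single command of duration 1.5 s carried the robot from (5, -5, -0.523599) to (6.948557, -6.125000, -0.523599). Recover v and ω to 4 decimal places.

Δθ = -0.523599 − -0.523599 = 0.000000
ω = Δθ/dt = 0.000000/1.5 = 0.0000
ω = 0 → v = (Δx·cos θ + Δy·sin θ)/dt = 1.5000

v = 1.5000, ω = 0.0000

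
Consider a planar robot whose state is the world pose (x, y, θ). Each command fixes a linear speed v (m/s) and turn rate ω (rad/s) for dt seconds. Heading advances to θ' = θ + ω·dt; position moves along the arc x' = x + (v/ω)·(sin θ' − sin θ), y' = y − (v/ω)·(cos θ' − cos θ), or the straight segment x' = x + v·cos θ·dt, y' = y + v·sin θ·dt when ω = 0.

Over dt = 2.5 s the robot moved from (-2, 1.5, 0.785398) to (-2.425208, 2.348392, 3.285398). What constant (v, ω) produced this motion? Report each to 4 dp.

Δθ = 3.285398 − 0.785398 = 2.500000
ω = Δθ/dt = 2.500000/2.5 = 1.0000
R = −Δy/(cos θ' − cos θ) = 0.5000
v = R·ω = 0.5000·1.0000 = 0.5000

v = 0.5000, ω = 1.0000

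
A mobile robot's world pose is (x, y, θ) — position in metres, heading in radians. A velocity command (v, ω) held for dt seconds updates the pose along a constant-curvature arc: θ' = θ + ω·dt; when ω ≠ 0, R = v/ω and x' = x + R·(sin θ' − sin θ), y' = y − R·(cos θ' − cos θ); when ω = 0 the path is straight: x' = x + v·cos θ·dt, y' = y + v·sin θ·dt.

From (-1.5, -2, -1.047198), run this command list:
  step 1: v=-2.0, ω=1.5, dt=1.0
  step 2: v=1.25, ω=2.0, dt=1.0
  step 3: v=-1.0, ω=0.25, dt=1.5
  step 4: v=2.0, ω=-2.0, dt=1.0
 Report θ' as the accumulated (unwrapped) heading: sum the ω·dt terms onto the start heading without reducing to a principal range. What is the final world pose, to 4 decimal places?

step 1: θ'=0.4528 (R=-1.3333) → pose (-3.2380, -1.4677, 0.4528)
step 2: θ'=2.4528 (R=0.6250) → pose (-3.1142, -0.4232, 2.4528)
step 3: θ'=2.8278 (R=-4.0000) → pose (-1.8064, -1.1398, 2.8278)
step 4: θ'=0.8278 (R=-1.0000) → pose (-2.2342, 0.4879, 0.8278)

(-2.2342, 0.4879, 0.8278)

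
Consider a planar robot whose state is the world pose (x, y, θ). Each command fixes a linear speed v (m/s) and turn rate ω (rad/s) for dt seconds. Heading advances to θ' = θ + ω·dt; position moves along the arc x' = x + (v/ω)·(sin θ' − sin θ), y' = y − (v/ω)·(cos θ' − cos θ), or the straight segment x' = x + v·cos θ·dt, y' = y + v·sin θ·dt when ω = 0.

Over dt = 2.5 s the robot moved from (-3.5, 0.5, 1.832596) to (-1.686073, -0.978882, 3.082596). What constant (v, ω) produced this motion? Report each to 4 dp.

Δθ = 3.082596 − 1.832596 = 1.250000
ω = Δθ/dt = 1.250000/2.5 = 0.5000
R = Δx/(sin θ' − sin θ) = -2.0000
v = R·ω = -2.0000·0.5000 = -1.0000

v = -1.0000, ω = 0.5000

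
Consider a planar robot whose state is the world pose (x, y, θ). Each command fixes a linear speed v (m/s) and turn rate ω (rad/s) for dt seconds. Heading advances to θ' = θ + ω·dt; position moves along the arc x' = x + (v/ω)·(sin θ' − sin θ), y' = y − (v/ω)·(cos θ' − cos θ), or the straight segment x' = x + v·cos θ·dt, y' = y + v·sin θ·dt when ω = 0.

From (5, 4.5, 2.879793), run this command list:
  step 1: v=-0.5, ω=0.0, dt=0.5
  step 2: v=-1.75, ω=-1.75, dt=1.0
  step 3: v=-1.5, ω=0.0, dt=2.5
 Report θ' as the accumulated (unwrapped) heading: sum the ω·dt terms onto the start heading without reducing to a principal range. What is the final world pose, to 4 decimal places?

step 1: θ'=2.8798 (straight) → pose (5.2415, 4.4353, 2.8798)
step 2: θ'=1.1298 (R=1.0000) → pose (5.8870, 3.0425, 1.1298)
step 3: θ'=1.1298 (straight) → pose (4.2863, -0.3487, 1.1298)

(4.2863, -0.3487, 1.1298)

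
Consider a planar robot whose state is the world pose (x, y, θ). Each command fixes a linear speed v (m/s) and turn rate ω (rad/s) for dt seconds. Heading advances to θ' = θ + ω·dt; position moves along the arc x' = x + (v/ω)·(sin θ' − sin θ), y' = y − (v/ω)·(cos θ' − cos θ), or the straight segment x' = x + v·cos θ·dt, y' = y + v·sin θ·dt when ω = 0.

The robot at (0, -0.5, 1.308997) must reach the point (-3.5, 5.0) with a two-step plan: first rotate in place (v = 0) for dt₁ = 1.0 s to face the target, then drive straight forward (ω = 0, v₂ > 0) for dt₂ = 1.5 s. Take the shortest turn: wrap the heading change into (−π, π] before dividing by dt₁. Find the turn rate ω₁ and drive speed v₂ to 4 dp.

heading to target = atan2(5−-0.5, -3.5−0) = 2.1375
Δθ = wrap(2.1375 − 1.3090) = 0.8285; ω₁ = Δθ/dt₁ = 0.8285
distance = √((-3.5−0)² + (5−-0.5)²) = 6.5192; v₂ = distance/dt₂ = 4.3461

ω₁ = 0.8285, v₂ = 4.3461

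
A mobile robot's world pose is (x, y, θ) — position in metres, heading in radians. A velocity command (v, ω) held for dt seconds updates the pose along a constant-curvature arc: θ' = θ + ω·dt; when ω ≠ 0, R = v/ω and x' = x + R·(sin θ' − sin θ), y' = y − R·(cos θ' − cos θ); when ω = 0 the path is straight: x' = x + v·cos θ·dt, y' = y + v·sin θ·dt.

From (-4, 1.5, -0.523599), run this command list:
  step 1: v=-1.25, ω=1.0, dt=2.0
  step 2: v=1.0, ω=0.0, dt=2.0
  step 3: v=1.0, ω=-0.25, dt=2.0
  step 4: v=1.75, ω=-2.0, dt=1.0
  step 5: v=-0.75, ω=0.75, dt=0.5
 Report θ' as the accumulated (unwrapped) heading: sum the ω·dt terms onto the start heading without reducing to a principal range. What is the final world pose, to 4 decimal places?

(-3.7904, 4.6313, -0.6486)

step 1: θ'=1.4764 (R=-1.2500) → pose (-5.8694, 0.5353, 1.4764)
step 2: θ'=1.4764 (straight) → pose (-5.6809, 2.5264, 1.4764)
step 3: θ'=0.9764 (R=-4.0000) → pose (-5.0127, 4.3894, 0.9764)
step 4: θ'=-1.0236 (R=-0.8750) → pose (-3.5405, 4.3546, -1.0236)
step 5: θ'=-0.6486 (R=-1.0000) → pose (-3.7904, 4.6313, -0.6486)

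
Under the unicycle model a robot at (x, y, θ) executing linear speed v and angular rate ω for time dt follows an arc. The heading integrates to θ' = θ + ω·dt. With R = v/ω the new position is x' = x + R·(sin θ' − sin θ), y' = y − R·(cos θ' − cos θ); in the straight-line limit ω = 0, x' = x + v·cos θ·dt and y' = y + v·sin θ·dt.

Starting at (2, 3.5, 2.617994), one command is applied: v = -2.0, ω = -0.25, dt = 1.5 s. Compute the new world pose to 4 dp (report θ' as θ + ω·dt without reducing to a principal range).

(4.2596, 1.5535, 2.2430)

θ' = 2.6180 + -0.25·1.5 = 2.2430
R = v/ω = -2.0/-0.25 = 8.0000
x' = 2 + 8.0000·(sin 2.2430 − sin 2.6180) = 4.2596
y' = 3.5 − 8.0000·(cos 2.2430 − cos 2.6180) = 1.5535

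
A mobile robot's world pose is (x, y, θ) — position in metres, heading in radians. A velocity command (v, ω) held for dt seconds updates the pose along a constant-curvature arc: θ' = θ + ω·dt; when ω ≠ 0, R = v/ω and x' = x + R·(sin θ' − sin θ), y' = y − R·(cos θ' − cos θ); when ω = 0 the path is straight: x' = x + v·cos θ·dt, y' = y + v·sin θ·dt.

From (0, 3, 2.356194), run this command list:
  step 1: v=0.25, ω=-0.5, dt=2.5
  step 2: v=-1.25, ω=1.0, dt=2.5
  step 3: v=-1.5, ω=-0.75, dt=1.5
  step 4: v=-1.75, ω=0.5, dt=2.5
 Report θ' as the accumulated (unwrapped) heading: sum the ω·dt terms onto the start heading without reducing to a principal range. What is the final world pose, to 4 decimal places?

(7.8002, 1.5465, 3.7312)

step 1: θ'=1.1062 (R=-0.5000) → pose (-0.0934, 3.5776, 1.1062)
step 2: θ'=3.6062 (R=-1.2500) → pose (1.5841, 1.9000, 3.6062)
step 3: θ'=2.4812 (R=2.0000) → pose (3.7071, 1.6915, 2.4812)
step 4: θ'=3.7312 (R=-3.5000) → pose (7.8002, 1.5465, 3.7312)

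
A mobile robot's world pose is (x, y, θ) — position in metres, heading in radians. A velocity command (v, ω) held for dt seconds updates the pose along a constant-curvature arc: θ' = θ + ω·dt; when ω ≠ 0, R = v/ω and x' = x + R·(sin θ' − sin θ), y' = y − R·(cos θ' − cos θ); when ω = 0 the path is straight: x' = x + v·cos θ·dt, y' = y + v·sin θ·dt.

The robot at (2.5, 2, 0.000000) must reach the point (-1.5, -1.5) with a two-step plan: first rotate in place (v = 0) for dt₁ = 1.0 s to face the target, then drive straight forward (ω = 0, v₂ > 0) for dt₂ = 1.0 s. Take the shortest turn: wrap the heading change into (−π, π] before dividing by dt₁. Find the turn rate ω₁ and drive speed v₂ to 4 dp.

heading to target = atan2(-1.5−2, -1.5−2.5) = -2.4228
Δθ = wrap(-2.4228 − 0.0000) = -2.4228; ω₁ = Δθ/dt₁ = -2.4228
distance = √((-1.5−2.5)² + (-1.5−2)²) = 5.3151; v₂ = distance/dt₂ = 5.3151

ω₁ = -2.4228, v₂ = 5.3151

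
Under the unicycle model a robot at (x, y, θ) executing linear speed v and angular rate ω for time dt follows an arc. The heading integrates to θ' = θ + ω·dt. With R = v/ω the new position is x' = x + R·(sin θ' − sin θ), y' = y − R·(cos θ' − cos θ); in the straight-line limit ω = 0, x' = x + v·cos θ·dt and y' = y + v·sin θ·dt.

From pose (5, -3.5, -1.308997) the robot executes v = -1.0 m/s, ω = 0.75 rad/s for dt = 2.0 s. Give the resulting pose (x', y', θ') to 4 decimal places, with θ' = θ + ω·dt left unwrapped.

θ' = -1.3090 + 0.75·2.0 = 0.1910
R = v/ω = -1.0/0.75 = -1.3333
x' = 5 + -1.3333·(sin 0.1910 − sin -1.3090) = 3.4590
y' = -3.5 − -1.3333·(cos 0.1910 − cos -1.3090) = -2.5360

(3.4590, -2.5360, 0.1910)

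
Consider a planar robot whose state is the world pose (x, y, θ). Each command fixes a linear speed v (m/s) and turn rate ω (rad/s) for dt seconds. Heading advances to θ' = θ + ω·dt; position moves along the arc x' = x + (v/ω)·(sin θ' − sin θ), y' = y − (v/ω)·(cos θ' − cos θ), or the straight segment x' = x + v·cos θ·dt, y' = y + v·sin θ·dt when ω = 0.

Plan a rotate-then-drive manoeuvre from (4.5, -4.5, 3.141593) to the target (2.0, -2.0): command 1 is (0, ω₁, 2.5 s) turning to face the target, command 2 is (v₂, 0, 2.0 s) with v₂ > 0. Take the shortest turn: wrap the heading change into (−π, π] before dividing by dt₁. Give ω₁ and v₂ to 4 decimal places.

ω₁ = -0.3142, v₂ = 1.7678

heading to target = atan2(-2−-4.5, 2−4.5) = 2.3562
Δθ = wrap(2.3562 − 3.1416) = -0.7854; ω₁ = Δθ/dt₁ = -0.3142
distance = √((2−4.5)² + (-2−-4.5)²) = 3.5355; v₂ = distance/dt₂ = 1.7678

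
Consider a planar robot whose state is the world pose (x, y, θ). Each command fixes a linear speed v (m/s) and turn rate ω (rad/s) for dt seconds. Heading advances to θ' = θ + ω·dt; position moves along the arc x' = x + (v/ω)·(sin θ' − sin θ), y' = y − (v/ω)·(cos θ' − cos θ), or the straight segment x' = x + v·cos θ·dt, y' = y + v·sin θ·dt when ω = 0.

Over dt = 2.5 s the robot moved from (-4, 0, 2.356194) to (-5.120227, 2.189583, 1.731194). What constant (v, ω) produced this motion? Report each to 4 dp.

v = 1.0000, ω = -0.2500

Δθ = 1.731194 − 2.356194 = -0.625000
ω = Δθ/dt = -0.625000/2.5 = -0.2500
R = −Δy/(cos θ' − cos θ) = -4.0000
v = R·ω = -4.0000·-0.2500 = 1.0000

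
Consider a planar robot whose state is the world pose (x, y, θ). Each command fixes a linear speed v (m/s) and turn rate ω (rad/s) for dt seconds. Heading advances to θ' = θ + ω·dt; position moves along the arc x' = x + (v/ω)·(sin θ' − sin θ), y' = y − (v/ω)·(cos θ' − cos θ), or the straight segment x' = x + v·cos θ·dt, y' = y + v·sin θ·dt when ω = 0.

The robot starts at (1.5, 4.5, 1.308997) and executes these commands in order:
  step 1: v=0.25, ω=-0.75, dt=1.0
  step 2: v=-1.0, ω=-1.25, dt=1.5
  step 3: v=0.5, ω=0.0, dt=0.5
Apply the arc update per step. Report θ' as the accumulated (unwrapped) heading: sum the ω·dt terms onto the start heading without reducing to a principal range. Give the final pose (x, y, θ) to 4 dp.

step 1: θ'=0.5590 (R=-0.3333) → pose (1.6452, 4.6963, 0.5590)
step 2: θ'=-1.3160 (R=0.8000) → pose (0.4468, 5.1729, -1.3160)
step 3: θ'=-1.3160 (straight) → pose (0.5098, 4.9310, -1.3160)

(0.5098, 4.9310, -1.3160)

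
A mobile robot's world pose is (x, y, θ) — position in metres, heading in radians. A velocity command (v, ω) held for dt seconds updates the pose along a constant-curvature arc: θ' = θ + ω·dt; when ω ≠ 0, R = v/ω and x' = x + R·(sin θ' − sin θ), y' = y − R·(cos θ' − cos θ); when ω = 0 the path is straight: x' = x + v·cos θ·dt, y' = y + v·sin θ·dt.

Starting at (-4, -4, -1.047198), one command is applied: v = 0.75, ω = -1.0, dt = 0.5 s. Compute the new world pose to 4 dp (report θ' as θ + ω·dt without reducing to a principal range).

(-3.8997, -4.3573, -1.5472)

θ' = -1.0472 + -1.0·0.5 = -1.5472
R = v/ω = 0.75/-1.0 = -0.7500
x' = -4 + -0.7500·(sin -1.5472 − sin -1.0472) = -3.8997
y' = -4 − -0.7500·(cos -1.5472 − cos -1.0472) = -4.3573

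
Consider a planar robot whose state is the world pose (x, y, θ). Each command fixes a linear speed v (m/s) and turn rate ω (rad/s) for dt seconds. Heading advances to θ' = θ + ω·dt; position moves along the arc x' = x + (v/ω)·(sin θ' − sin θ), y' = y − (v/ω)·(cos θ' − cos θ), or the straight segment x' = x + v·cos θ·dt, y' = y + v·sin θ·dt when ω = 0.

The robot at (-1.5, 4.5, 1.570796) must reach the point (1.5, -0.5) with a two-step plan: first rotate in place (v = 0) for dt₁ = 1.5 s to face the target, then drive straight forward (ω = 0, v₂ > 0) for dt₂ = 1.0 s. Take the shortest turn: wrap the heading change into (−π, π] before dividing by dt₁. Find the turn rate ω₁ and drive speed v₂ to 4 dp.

heading to target = atan2(-0.5−4.5, 1.5−-1.5) = -1.0304
Δθ = wrap(-1.0304 − 1.5708) = -2.6012; ω₁ = Δθ/dt₁ = -1.7341
distance = √((1.5−-1.5)² + (-0.5−4.5)²) = 5.8310; v₂ = distance/dt₂ = 5.8310

ω₁ = -1.7341, v₂ = 5.8310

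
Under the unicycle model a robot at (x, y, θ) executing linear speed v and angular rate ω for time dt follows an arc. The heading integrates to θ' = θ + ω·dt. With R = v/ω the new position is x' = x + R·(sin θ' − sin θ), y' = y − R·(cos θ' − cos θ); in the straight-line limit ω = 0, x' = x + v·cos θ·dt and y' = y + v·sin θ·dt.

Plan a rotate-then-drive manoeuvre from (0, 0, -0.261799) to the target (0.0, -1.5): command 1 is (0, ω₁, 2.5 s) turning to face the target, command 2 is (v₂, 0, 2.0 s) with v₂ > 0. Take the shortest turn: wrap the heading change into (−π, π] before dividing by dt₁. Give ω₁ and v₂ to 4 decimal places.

ω₁ = -0.5236, v₂ = 0.7500

heading to target = atan2(-1.5−0, 0−0) = -1.5708
Δθ = wrap(-1.5708 − -0.2618) = -1.3090; ω₁ = Δθ/dt₁ = -0.5236
distance = √((0−0)² + (-1.5−0)²) = 1.5000; v₂ = distance/dt₂ = 0.7500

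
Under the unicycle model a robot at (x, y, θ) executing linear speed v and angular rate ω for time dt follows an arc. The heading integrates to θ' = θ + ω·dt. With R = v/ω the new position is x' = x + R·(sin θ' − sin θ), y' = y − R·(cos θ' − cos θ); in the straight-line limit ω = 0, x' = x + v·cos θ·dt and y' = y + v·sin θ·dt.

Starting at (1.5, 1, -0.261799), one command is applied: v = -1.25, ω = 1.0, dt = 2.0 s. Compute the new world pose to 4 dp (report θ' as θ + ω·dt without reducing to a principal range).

θ' = -0.2618 + 1.0·2.0 = 1.7382
R = v/ω = -1.25/1.0 = -1.2500
x' = 1.5 + -1.2500·(sin 1.7382 − sin -0.2618) = -0.0560
y' = 1 − -1.2500·(cos 1.7382 − cos -0.2618) = -0.4157

(-0.0560, -0.4157, 1.7382)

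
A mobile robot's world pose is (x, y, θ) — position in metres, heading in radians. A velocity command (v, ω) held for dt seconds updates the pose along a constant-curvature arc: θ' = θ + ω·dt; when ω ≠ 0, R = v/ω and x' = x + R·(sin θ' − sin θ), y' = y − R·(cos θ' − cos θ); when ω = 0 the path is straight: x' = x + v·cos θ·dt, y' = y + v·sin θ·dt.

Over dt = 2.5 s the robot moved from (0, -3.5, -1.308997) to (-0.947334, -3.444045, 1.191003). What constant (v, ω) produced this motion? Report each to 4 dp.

Δθ = 1.191003 − -1.308997 = 2.500000
ω = Δθ/dt = 2.500000/2.5 = 1.0000
R = Δx/(sin θ' − sin θ) = -0.5000
v = R·ω = -0.5000·1.0000 = -0.5000

v = -0.5000, ω = 1.0000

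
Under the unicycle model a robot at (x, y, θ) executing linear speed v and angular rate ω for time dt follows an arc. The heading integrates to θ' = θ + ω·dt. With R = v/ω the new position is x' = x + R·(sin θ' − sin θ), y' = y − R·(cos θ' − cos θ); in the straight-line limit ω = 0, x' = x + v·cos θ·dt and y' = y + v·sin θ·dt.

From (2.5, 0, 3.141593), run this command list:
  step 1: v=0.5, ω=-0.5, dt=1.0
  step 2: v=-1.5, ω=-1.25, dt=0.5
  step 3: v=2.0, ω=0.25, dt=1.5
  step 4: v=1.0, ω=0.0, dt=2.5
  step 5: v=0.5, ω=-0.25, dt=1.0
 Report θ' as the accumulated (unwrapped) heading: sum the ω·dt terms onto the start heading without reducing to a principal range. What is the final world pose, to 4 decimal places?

step 1: θ'=2.6416 (R=-1.0000) → pose (2.0206, 0.1224, 2.6416)
step 2: θ'=2.0166 (R=1.2000) → pose (2.5280, -0.4133, 2.0166)
step 3: θ'=2.3916 (R=8.0000) → pose (0.7630, 1.9908, 2.3916)
step 4: θ'=2.3916 (straight) → pose (-1.0663, 3.6949, 2.3916)
step 5: θ'=2.1416 (R=-2.0000) → pose (-1.3859, 4.0777, 2.1416)

(-1.3859, 4.0777, 2.1416)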